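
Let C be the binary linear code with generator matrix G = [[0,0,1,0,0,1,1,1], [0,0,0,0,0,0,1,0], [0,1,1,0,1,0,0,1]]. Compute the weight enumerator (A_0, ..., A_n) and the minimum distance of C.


Weight distribution: A_0 = 1, A_1 = 1, A_3 = 2, A_4 = 3, A_5 = 1. Minimum distance d = 1.

Enumerate all 2^3 = 8 messages m ∈ F_2^3.
For each, compute codeword c = mG in F_2^8, then tally its weight.
  m = 000 → c = 00000000, weight = 0.
  m = 100 → c = 00100111, weight = 4.
  m = 010 → c = 00000010, weight = 1.
  m = 110 → c = 00100101, weight = 3.
  m = 001 → c = 01101001, weight = 4.
  m = 101 → c = 01001110, weight = 4.
  m = 011 → c = 01101011, weight = 5.
  m = 111 → c = 01001100, weight = 3.
Tally weights:
  weight 0: 1 codewords.
  weight 1: 1 codewords.
  weight 3: 2 codewords.
  weight 4: 3 codewords.
  weight 5: 1 codewords.
Minimum distance d = smallest w > 0 with A_w > 0 = 1.
Sanity: Σ A_w = 8 = 2^3 = 8 ✓.


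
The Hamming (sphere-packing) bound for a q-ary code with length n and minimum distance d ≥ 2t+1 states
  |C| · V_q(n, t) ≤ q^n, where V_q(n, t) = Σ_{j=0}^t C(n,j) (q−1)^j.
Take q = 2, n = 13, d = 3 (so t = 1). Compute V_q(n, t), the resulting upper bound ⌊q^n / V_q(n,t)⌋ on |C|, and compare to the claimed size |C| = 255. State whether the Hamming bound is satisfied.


V_q(n, t) = 14, q^n = 8192, Hamming bound = 585, |C| = 255 ≤ bound (satisfied).

Step 1: Compute V_q(n, t) = Σ_{j=0}^1 C(n, j) (q−1)^j.
  j = 0: C(13,0)·(1)^0 = 1·1 = 1.
  j = 1: C(13,1)·(1)^1 = 13·1 = 13.
  V_q(n, t) = 1 + 13 = 14.
Step 2: q^n = 2^13 = 8192.
Step 3: Hamming bound ⌊q^n / V_q(n,t)⌋ = ⌊8192/14⌋ = 585.
Step 4: Compare |C| = 255 to 585: satisfied.
The claimed |C| lies below the Hamming bound.


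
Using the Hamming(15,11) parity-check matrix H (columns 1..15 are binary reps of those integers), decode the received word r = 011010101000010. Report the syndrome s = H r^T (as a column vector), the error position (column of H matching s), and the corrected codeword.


s = (0, 1, 0, 0)^T, error position = 4, corrected codeword c = 011110101000010

Compute s = H r^T mod 2 one row at a time:
  s_1 = 0 + 1 + 0 + 0 + 0 + 0 + 1 + 0 = 2 ≡ 0 (mod 2).
  s_2 = 0 + 1 + 0 + 1 + 0 + 0 + 1 + 0 = 3 ≡ 1 (mod 2).
  s_3 = 1 + 1 + 0 + 1 + 0 + 0 + 1 + 0 = 4 ≡ 0 (mod 2).
  s_4 = 0 + 1 + 1 + 1 + 1 + 0 + 0 + 0 = 4 ≡ 0 (mod 2).
s = (0, 1, 0, 0)^T — this equals column 4 of H (binary 0100), so error is at position 4.
Correct: flip bit 4 of r = 011010101000010 to get c = 011110101000010.


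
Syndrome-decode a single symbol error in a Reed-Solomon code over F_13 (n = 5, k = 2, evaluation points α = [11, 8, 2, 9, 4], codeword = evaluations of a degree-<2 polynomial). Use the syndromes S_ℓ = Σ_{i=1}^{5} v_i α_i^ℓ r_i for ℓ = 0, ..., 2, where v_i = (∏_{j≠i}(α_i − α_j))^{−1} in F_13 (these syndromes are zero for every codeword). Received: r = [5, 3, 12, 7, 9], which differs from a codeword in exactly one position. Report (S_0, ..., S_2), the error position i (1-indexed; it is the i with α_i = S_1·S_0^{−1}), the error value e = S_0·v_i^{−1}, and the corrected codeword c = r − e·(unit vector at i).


S = (8, 7, 11), error at position 4, error magnitude e = 12, c = [5, 3, 12, 8, 9].

Step 1: column multipliers v_i = (∏_{j≠i}(α_i − α_j))^{−1} mod 13.
  i = 1 (α = 11): (11−8)(11−2)(11−9)(11−4) = 3·9·2·7 = 378 ≡ 1, so v_1 = 1^{−1} = 1 (mod 13).
  i = 2 (α = 8): (8−11)(8−2)(8−9)(8−4) = (−3)·6·(−1)·4 = 72 ≡ 7, so v_2 = 7^{−1} = 2 (mod 13).
  i = 3 (α = 2): (2−11)(2−8)(2−9)(2−4) = (−9)·(−6)·(−7)·(−2) = 756 ≡ 2, so v_3 = 2^{−1} = 7 (mod 13).
  i = 4 (α = 9): (9−11)(9−8)(9−2)(9−4) = (−2)·1·7·5 = −70 ≡ 8, so v_4 = 8^{−1} = 5 (mod 13).
  i = 5 (α = 4): (4−11)(4−8)(4−2)(4−9) = (−7)·(−4)·2·(−5) = −280 ≡ 6, so v_5 = 6^{−1} = 11 (mod 13).
  v = [1, 2, 7, 5, 11].
Step 2: syndromes of r = [5, 3, 12, 7, 9] (all sums mod 13).
  S_0 = Σ v_i r_i = 1·5 + 2·3 + 7·12 + 5·7 + 11·9 = 229 ≡ 8.
  S_1 = Σ v_i α_i r_i = 1·11·5 + 2·8·3 + 7·2·12 + 5·9·7 + 11·4·9 = 982 ≡ 7.
  α_i^2 mod 13 = [4, 12, 4, 3, 3].
  S_2 = Σ v_i α_i^2 r_i = 1·4·5 + 2·12·3 + 7·4·12 + 5·3·7 + 11·3·9 = 830 ≡ 11.
  S = (8, 7, 11) ≠ 0, so r is not a codeword (an error is present).
Step 3: locate the error. For a single error e at position i, S_ℓ = v_i·e·α_i^ℓ, so α_err = S_1/S_0.
  S_0^{−1} = 8^{−1} = 5 (mod 13), so α_err = 7·5 = 35 ≡ 9 = α_4. Error position i = 4.
  Consistency check: S_2/S_1 = 11·2 = 22 ≡ 9 = α_err ✓ (single-error assumption holds).
Step 4: error magnitude e = S_0/v_4 = S_0·∏_{j≠4}(α_4 − α_j) = 8·8 = 64 ≡ 12 (mod 13).
Step 5: correct position 4: c_4 = r_4 − e = 7 − 12 ≡ 8 (mod 13). Hence c = [5, 3, 12, 8, 9].
  Check: interpolating c through the α_i gives m(x) = 2 + 5·x (degree < 2) with m(α_i) = c_i for every i, so c is indeed a codeword.


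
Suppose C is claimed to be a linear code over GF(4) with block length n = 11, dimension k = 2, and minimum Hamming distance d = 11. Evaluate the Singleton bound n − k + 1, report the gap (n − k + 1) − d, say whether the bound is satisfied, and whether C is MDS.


Singleton RHS = n − k + 1 = 10, slack = -1, bound violated (no such code; not MDS).

Singleton bound: d ≤ n − k + 1.
Here n = 11, k = 2, so n − k + 1 = 10.
Given d = 11, check d ≤ 10: NO.
Slack = (n − k + 1) − d = -1.
The slack is negative: d = 11 exceeds n − k + 1 = 10 by 1, so the Singleton bound is violated and no linear [11, 2, 11]_4 code can exist. In particular it is not MDS (MDS requires d = n − k + 1 exactly).
Description: the claimed parameters are [11, 2, 11]_4; such a code would be impossible (violates the Singleton bound).


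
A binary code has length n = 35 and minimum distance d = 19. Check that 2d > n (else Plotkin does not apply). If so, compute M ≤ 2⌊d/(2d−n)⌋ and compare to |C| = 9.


Plotkin bound M ≤ 12; given |C| = 9 ≤ bound (satisfied).

Check applicability: 2d = 38, n = 35.
2d − n = 3 > 0, so Plotkin applies.
Compute d/(2d−n) = 19/3 ≈ 6.3333.
⌊d/(2d−n)⌋ = 6.
Plotkin bound: M ≤ 2·6 = 12.
Given |C| = 9, check: satisfied.
This |C| is below the Plotkin bound.


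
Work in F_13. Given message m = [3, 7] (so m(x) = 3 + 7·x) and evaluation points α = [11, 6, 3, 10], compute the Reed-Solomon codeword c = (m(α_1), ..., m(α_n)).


c = [2, 6, 11, 8]

Message polynomial: m(x) = 3 + 7·x (mod 13).
For each evaluation point α_i, compute m(α_i) mod 13:
  α_1 = 11: Horner steps 7 → 2, so m(11) = 2.
  α_2 = 6: Horner steps 7 → 6, so m(6) = 6.
  α_3 = 3: Horner steps 7 → 11, so m(3) = 11.
  α_4 = 10: Horner steps 7 → 8, so m(10) = 8.
Codeword c = [2, 6, 11, 8] ∈ F_13^4.


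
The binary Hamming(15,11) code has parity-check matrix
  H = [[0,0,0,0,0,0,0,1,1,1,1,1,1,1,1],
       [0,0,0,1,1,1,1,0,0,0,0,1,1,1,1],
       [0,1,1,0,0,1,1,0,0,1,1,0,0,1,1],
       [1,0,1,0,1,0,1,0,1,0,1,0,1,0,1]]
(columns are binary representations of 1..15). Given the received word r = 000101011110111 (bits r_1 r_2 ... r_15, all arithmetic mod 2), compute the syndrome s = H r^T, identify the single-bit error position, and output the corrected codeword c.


s = (1, 1, 1, 0)^T, error position = 14, corrected codeword c = 000101011110101

Compute s = H r^T mod 2 one row at a time:
  s_1 = 1 + 1 + 1 + 1 + 0 + 1 + 1 + 1 = 7 ≡ 1 (mod 2).
  s_2 = 1 + 0 + 1 + 0 + 0 + 1 + 1 + 1 = 5 ≡ 1 (mod 2).
  s_3 = 0 + 0 + 1 + 0 + 1 + 1 + 1 + 1 = 5 ≡ 1 (mod 2).
  s_4 = 0 + 0 + 0 + 0 + 1 + 1 + 1 + 1 = 4 ≡ 0 (mod 2).
s = (1, 1, 1, 0)^T — this equals column 14 of H (binary 1110), so error is at position 14.
Correct: flip bit 14 of r = 000101011110111 to get c = 000101011110101.


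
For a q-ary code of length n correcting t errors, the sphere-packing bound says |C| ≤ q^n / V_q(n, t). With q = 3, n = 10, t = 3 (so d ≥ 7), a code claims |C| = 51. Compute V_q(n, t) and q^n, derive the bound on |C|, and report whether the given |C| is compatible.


V_q(n, t) = 1161, q^n = 59049, Hamming bound = 50, |C| = 51 > bound (violated).

Step 1: Compute V_q(n, t) = Σ_{j=0}^3 C(n, j) (q−1)^j.
  j = 0: C(10,0)·(2)^0 = 1·1 = 1.
  j = 1: C(10,1)·(2)^1 = 10·2 = 20.
  j = 2: C(10,2)·(2)^2 = 45·4 = 180.
  j = 3: C(10,3)·(2)^3 = 120·8 = 960.
  V_q(n, t) = 1 + 20 + 180 + 960 = 1161.
Step 2: q^n = 3^10 = 59049.
Step 3: Hamming bound ⌊q^n / V_q(n,t)⌋ = ⌊59049/1161⌋ = 50.
Step 4: Compare |C| = 51 to 50: violated.
The claimed |C| lies above the Hamming bound, so no 3-ary code of length 10 with d ≥ 7 can have 51 codewords.


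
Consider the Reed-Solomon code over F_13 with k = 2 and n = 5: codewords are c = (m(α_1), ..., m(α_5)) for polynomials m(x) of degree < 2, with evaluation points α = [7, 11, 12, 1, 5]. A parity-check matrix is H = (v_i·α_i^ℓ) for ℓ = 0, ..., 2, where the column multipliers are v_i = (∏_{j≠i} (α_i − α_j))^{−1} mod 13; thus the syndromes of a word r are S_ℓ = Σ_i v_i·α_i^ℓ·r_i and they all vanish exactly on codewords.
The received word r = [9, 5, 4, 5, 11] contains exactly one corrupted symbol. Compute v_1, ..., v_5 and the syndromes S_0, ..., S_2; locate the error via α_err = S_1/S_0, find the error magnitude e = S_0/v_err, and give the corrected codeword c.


S = (3, 3, 3), error at position 4, error magnitude e = 3, c = [9, 5, 4, 2, 11].

Step 1: column multipliers v_i = (∏_{j≠i}(α_i − α_j))^{−1} mod 13.
  i = 1 (α = 7): (7−11)(7−12)(7−1)(7−5) = (−4)·(−5)·6·2 = 240 ≡ 6, so v_1 = 6^{−1} = 11 (mod 13).
  i = 2 (α = 11): (11−7)(11−12)(11−1)(11−5) = 4·(−1)·10·6 = −240 ≡ 7, so v_2 = 7^{−1} = 2 (mod 13).
  i = 3 (α = 12): (12−7)(12−11)(12−1)(12−5) = 5·1·11·7 = 385 ≡ 8, so v_3 = 8^{−1} = 5 (mod 13).
  i = 4 (α = 1): (1−7)(1−11)(1−12)(1−5) = (−6)·(−10)·(−11)·(−4) = 2640 ≡ 1, so v_4 = 1^{−1} = 1 (mod 13).
  i = 5 (α = 5): (5−7)(5−11)(5−12)(5−1) = (−2)·(−6)·(−7)·4 = −336 ≡ 2, so v_5 = 2^{−1} = 7 (mod 13).
  v = [11, 2, 5, 1, 7].
Step 2: syndromes of r = [9, 5, 4, 5, 11] (all sums mod 13).
  S_0 = Σ v_i r_i = 11·9 + 2·5 + 5·4 + 1·5 + 7·11 = 211 ≡ 3.
  S_1 = Σ v_i α_i r_i = 11·7·9 + 2·11·5 + 5·12·4 + 1·1·5 + 7·5·11 = 1433 ≡ 3.
  α_i^2 mod 13 = [10, 4, 1, 1, 12].
  S_2 = Σ v_i α_i^2 r_i = 11·10·9 + 2·4·5 + 5·1·4 + 1·1·5 + 7·12·11 = 1979 ≡ 3.
  S = (3, 3, 3) ≠ 0, so r is not a codeword (an error is present).
Step 3: locate the error. For a single error e at position i, S_ℓ = v_i·e·α_i^ℓ, so α_err = S_1/S_0.
  S_0^{−1} = 3^{−1} = 9 (mod 13), so α_err = 3·9 = 27 ≡ 1 = α_4. Error position i = 4.
  Consistency check: S_2/S_1 = 3·9 = 27 ≡ 1 = α_err ✓ (single-error assumption holds).
Step 4: error magnitude e = S_0/v_4 = S_0·∏_{j≠4}(α_4 − α_j) = 3·1 = 3 ≡ 3 (mod 13).
Step 5: correct position 4: c_4 = r_4 − e = 5 − 3 ≡ 2 (mod 13). Hence c = [9, 5, 4, 2, 11].
  Check: interpolating c through the α_i gives m(x) = 3 + 12·x (degree < 2) with m(α_i) = c_i for every i, so c is indeed a codeword.


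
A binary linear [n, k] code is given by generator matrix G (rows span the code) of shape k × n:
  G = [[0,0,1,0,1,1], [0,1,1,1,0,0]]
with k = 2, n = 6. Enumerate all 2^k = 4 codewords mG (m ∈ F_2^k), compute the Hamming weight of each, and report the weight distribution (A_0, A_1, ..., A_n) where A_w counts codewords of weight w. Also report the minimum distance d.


Weight distribution: A_0 = 1, A_3 = 2, A_4 = 1. Minimum distance d = 3.

Enumerate all 2^2 = 4 messages m ∈ F_2^2.
For each, compute codeword c = mG in F_2^6, then tally its weight.
  m = 00 → c = 000000, weight = 0.
  m = 10 → c = 001011, weight = 3.
  m = 01 → c = 011100, weight = 3.
  m = 11 → c = 010111, weight = 4.
Tally weights:
  weight 0: 1 codewords.
  weight 3: 2 codewords.
  weight 4: 1 codewords.
Minimum distance d = smallest w > 0 with A_w > 0 = 3.
Sanity: Σ A_w = 4 = 2^2 = 4 ✓.


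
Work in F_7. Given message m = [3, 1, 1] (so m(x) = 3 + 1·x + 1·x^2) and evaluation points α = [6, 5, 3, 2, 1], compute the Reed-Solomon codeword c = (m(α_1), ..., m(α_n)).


c = [3, 5, 1, 2, 5]

Message polynomial: m(x) = 3 + 1·x + 1·x^2 (mod 7).
For each evaluation point α_i, compute m(α_i) mod 7:
  α_1 = 6: Horner steps 1 → 0 → 3, so m(6) = 3.
  α_2 = 5: Horner steps 1 → 6 → 5, so m(5) = 5.
  α_3 = 3: Horner steps 1 → 4 → 1, so m(3) = 1.
  α_4 = 2: Horner steps 1 → 3 → 2, so m(2) = 2.
  α_5 = 1: Horner steps 1 → 2 → 5, so m(1) = 5.
Codeword c = [3, 5, 1, 2, 5] ∈ F_7^5.


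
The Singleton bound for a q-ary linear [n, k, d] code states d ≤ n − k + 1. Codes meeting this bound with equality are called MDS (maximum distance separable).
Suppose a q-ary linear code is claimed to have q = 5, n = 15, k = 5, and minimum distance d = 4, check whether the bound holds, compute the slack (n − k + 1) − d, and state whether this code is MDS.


Singleton RHS = n − k + 1 = 11, slack = 7, bound satisfied, not MDS.

Singleton bound: d ≤ n − k + 1.
Here n = 15, k = 5, so n − k + 1 = 11.
Given d = 4, check d ≤ 11: YES.
Slack = (n − k + 1) − d = 7.
The code is NOT MDS (slack = 7 > 0).
Description: the claimed parameters are [15, 5, 4]_5; such a code would be non-MDS.


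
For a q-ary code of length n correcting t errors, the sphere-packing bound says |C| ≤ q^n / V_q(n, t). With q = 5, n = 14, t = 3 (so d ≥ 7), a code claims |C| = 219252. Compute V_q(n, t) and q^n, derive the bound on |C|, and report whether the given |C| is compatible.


V_q(n, t) = 24809, q^n = 6103515625, Hamming bound = 246020, |C| = 219252 ≤ bound (satisfied).

Step 1: Compute V_q(n, t) = Σ_{j=0}^3 C(n, j) (q−1)^j.
  j = 0: C(14,0)·(4)^0 = 1·1 = 1.
  j = 1: C(14,1)·(4)^1 = 14·4 = 56.
  j = 2: C(14,2)·(4)^2 = 91·16 = 1456.
  j = 3: C(14,3)·(4)^3 = 364·64 = 23296.
  V_q(n, t) = 1 + 56 + 1456 + 23296 = 24809.
Step 2: q^n = 5^14 = 6103515625.
Step 3: Hamming bound ⌊q^n / V_q(n,t)⌋ = ⌊6103515625/24809⌋ = 246020.
Step 4: Compare |C| = 219252 to 246020: satisfied.
The claimed |C| lies below the Hamming bound.


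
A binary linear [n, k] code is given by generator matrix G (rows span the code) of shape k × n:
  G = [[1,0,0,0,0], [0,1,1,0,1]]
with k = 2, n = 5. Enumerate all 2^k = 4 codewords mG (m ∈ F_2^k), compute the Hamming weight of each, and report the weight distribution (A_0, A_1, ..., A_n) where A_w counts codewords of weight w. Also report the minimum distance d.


Weight distribution: A_0 = 1, A_1 = 1, A_3 = 1, A_4 = 1. Minimum distance d = 1.

Enumerate all 2^2 = 4 messages m ∈ F_2^2.
For each, compute codeword c = mG in F_2^5, then tally its weight.
  m = 00 → c = 00000, weight = 0.
  m = 10 → c = 10000, weight = 1.
  m = 01 → c = 01101, weight = 3.
  m = 11 → c = 11101, weight = 4.
Tally weights:
  weight 0: 1 codewords.
  weight 1: 1 codewords.
  weight 3: 1 codewords.
  weight 4: 1 codewords.
Minimum distance d = smallest w > 0 with A_w > 0 = 1.
Sanity: Σ A_w = 4 = 2^2 = 4 ✓.


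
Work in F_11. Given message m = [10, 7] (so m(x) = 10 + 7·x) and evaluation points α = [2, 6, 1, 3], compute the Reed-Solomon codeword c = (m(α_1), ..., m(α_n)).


c = [2, 8, 6, 9]

Message polynomial: m(x) = 10 + 7·x (mod 11).
For each evaluation point α_i, compute m(α_i) mod 11:
  α_1 = 2: Horner steps 7 → 2, so m(2) = 2.
  α_2 = 6: Horner steps 7 → 8, so m(6) = 8.
  α_3 = 1: Horner steps 7 → 6, so m(1) = 6.
  α_4 = 3: Horner steps 7 → 9, so m(3) = 9.
Codeword c = [2, 8, 6, 9] ∈ F_11^4.


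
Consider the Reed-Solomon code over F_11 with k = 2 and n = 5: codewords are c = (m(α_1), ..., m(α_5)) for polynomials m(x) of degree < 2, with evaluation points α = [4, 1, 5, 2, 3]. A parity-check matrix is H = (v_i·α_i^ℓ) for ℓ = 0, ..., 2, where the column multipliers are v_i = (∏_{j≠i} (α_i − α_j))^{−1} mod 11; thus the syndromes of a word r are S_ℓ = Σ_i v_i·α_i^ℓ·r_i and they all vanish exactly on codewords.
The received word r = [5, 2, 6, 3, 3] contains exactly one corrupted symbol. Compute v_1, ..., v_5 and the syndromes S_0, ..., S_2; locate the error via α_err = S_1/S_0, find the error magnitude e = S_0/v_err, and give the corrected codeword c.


S = (8, 2, 6), error at position 5, error magnitude e = 10, c = [5, 2, 6, 3, 4].

Step 1: column multipliers v_i = (∏_{j≠i}(α_i − α_j))^{−1} mod 11.
  i = 1 (α = 4): (4−1)(4−5)(4−2)(4−3) = 3·(−1)·2·1 = −6 ≡ 5, so v_1 = 5^{−1} = 9 (mod 11).
  i = 2 (α = 1): (1−4)(1−5)(1−2)(1−3) = (−3)·(−4)·(−1)·(−2) = 24 ≡ 2, so v_2 = 2^{−1} = 6 (mod 11).
  i = 3 (α = 5): (5−4)(5−1)(5−2)(5−3) = 1·4·3·2 = 24 ≡ 2, so v_3 = 2^{−1} = 6 (mod 11).
  i = 4 (α = 2): (2−4)(2−1)(2−5)(2−3) = (−2)·1·(−3)·(−1) = −6 ≡ 5, so v_4 = 5^{−1} = 9 (mod 11).
  i = 5 (α = 3): (3−4)(3−1)(3−5)(3−2) = (−1)·2·(−2)·1 = 4 ≡ 4, so v_5 = 4^{−1} = 3 (mod 11).
  v = [9, 6, 6, 9, 3].
Step 2: syndromes of r = [5, 2, 6, 3, 3] (all sums mod 11).
  S_0 = Σ v_i r_i = 9·5 + 6·2 + 6·6 + 9·3 + 3·3 = 129 ≡ 8.
  S_1 = Σ v_i α_i r_i = 9·4·5 + 6·1·2 + 6·5·6 + 9·2·3 + 3·3·3 = 453 ≡ 2.
  α_i^2 mod 11 = [5, 1, 3, 4, 9].
  S_2 = Σ v_i α_i^2 r_i = 9·5·5 + 6·1·2 + 6·3·6 + 9·4·3 + 3·9·3 = 534 ≡ 6.
  S = (8, 2, 6) ≠ 0, so r is not a codeword (an error is present).
Step 3: locate the error. For a single error e at position i, S_ℓ = v_i·e·α_i^ℓ, so α_err = S_1/S_0.
  S_0^{−1} = 8^{−1} = 7 (mod 11), so α_err = 2·7 = 14 ≡ 3 = α_5. Error position i = 5.
  Consistency check: S_2/S_1 = 6·6 = 36 ≡ 3 = α_err ✓ (single-error assumption holds).
Step 4: error magnitude e = S_0/v_5 = S_0·∏_{j≠5}(α_5 − α_j) = 8·4 = 32 ≡ 10 (mod 11).
Step 5: correct position 5: c_5 = r_5 − e = 3 − 10 ≡ 4 (mod 11). Hence c = [5, 2, 6, 3, 4].
  Check: interpolating c through the α_i gives m(x) = 1 + 1·x (degree < 2) with m(α_i) = c_i for every i, so c is indeed a codeword.


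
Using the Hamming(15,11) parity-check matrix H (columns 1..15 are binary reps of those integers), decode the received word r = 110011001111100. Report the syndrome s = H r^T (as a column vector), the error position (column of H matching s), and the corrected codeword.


s = (1, 0, 0, 1)^T, error position = 9, corrected codeword c = 110011000111100

Compute s = H r^T mod 2 one row at a time:
  s_1 = 0 + 1 + 1 + 1 + 1 + 1 + 0 + 0 = 5 ≡ 1 (mod 2).
  s_2 = 0 + 1 + 1 + 0 + 1 + 1 + 0 + 0 = 4 ≡ 0 (mod 2).
  s_3 = 1 + 0 + 1 + 0 + 1 + 1 + 0 + 0 = 4 ≡ 0 (mod 2).
  s_4 = 1 + 0 + 1 + 0 + 1 + 1 + 1 + 0 = 5 ≡ 1 (mod 2).
s = (1, 0, 0, 1)^T — this equals column 9 of H (binary 1001), so error is at position 9.
Correct: flip bit 9 of r = 110011001111100 to get c = 110011000111100.


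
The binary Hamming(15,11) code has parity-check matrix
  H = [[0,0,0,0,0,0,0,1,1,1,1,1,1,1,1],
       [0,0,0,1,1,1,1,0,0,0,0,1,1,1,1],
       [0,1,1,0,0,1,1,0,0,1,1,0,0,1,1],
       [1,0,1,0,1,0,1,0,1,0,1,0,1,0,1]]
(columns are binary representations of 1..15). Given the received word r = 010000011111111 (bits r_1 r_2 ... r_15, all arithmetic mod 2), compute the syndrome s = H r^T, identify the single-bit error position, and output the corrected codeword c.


s = (0, 0, 1, 0)^T, error position = 2, corrected codeword c = 000000011111111

Compute s = H r^T mod 2 one row at a time:
  s_1 = 1 + 1 + 1 + 1 + 1 + 1 + 1 + 1 = 8 ≡ 0 (mod 2).
  s_2 = 0 + 0 + 0 + 0 + 1 + 1 + 1 + 1 = 4 ≡ 0 (mod 2).
  s_3 = 1 + 0 + 0 + 0 + 1 + 1 + 1 + 1 = 5 ≡ 1 (mod 2).
  s_4 = 0 + 0 + 0 + 0 + 1 + 1 + 1 + 1 = 4 ≡ 0 (mod 2).
s = (0, 0, 1, 0)^T — this equals column 2 of H (binary 0010), so error is at position 2.
Correct: flip bit 2 of r = 010000011111111 to get c = 000000011111111.


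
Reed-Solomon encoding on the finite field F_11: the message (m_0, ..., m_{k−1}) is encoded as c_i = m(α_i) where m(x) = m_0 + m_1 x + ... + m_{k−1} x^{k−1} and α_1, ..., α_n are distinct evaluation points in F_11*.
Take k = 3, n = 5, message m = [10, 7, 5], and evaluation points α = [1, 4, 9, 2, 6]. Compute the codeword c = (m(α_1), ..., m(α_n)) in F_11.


c = [0, 8, 5, 0, 1]

Message polynomial: m(x) = 10 + 7·x + 5·x^2 (mod 11).
For each evaluation point α_i, compute m(α_i) mod 11:
  α_1 = 1: Horner steps 5 → 1 → 0, so m(1) = 0.
  α_2 = 4: Horner steps 5 → 5 → 8, so m(4) = 8.
  α_3 = 9: Horner steps 5 → 8 → 5, so m(9) = 5.
  α_4 = 2: Horner steps 5 → 6 → 0, so m(2) = 0.
  α_5 = 6: Horner steps 5 → 4 → 1, so m(6) = 1.
Codeword c = [0, 8, 5, 0, 1] ∈ F_11^5.


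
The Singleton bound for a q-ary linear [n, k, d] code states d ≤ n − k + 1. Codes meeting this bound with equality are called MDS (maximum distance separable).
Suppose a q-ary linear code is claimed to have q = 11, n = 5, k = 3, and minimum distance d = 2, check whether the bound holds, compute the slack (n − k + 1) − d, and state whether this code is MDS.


Singleton RHS = n − k + 1 = 3, slack = 1, bound satisfied, not MDS.

Singleton bound: d ≤ n − k + 1.
Here n = 5, k = 3, so n − k + 1 = 3.
Given d = 2, check d ≤ 3: YES.
Slack = (n − k + 1) − d = 1.
The code is NOT MDS (slack = 1 > 0).
Description: the claimed parameters are [5, 3, 2]_11; such a code would be non-MDS.


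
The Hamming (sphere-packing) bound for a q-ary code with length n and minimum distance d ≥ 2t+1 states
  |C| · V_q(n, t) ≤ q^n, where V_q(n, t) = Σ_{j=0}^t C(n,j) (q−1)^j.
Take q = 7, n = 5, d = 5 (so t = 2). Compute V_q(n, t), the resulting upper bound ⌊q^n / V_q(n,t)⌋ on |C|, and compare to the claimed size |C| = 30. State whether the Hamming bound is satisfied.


V_q(n, t) = 391, q^n = 16807, Hamming bound = 42, |C| = 30 ≤ bound (satisfied).

Step 1: Compute V_q(n, t) = Σ_{j=0}^2 C(n, j) (q−1)^j.
  j = 0: C(5,0)·(6)^0 = 1·1 = 1.
  j = 1: C(5,1)·(6)^1 = 5·6 = 30.
  j = 2: C(5,2)·(6)^2 = 10·36 = 360.
  V_q(n, t) = 1 + 30 + 360 = 391.
Step 2: q^n = 7^5 = 16807.
Step 3: Hamming bound ⌊q^n / V_q(n,t)⌋ = ⌊16807/391⌋ = 42.
Step 4: Compare |C| = 30 to 42: satisfied.
The claimed |C| lies below the Hamming bound.


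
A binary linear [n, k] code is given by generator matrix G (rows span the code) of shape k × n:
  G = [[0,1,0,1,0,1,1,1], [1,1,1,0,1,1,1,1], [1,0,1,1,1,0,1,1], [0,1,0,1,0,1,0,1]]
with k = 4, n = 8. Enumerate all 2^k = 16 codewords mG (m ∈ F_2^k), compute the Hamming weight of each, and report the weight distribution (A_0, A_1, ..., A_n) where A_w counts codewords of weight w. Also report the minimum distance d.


Weight distribution: A_0 = 1, A_1 = 2, A_2 = 1, A_3 = 1, A_4 = 3, A_5 = 4, A_6 = 3, A_7 = 1. Minimum distance d = 1.

Enumerate all 2^4 = 16 messages m ∈ F_2^4.
For each, compute codeword c = mG in F_2^8, then tally its weight.
  m = 0000 → c = 00000000, weight = 0.
  m = 1000 → c = 01010111, weight = 5.
  m = 0100 → c = 11101111, weight = 7.
  m = 1100 → c = 10111000, weight = 4.
  m = 0010 → c = 10111011, weight = 6.
  m = 1010 → c = 11101100, weight = 5.
  m = 0110 → c = 01010100, weight = 3.
  m = 1110 → c = 00000011, weight = 2.
  m = 0001 → c = 01010101, weight = 4.
  m = 1001 → c = 00000010, weight = 1.
  m = 0101 → c = 10111010, weight = 5.
  m = 1101 → c = 11101101, weight = 6.
  m = 0011 → c = 11101110, weight = 6.
  m = 1011 → c = 10111001, weight = 5.
  m = 0111 → c = 00000001, weight = 1.
  m = 1111 → c = 01010110, weight = 4.
Tally weights:
  weight 0: 1 codewords.
  weight 1: 2 codewords.
  weight 2: 1 codewords.
  weight 3: 1 codewords.
  weight 4: 3 codewords.
  weight 5: 4 codewords.
  weight 6: 3 codewords.
  weight 7: 1 codewords.
Minimum distance d = smallest w > 0 with A_w > 0 = 1.
Sanity: Σ A_w = 16 = 2^4 = 16 ✓.


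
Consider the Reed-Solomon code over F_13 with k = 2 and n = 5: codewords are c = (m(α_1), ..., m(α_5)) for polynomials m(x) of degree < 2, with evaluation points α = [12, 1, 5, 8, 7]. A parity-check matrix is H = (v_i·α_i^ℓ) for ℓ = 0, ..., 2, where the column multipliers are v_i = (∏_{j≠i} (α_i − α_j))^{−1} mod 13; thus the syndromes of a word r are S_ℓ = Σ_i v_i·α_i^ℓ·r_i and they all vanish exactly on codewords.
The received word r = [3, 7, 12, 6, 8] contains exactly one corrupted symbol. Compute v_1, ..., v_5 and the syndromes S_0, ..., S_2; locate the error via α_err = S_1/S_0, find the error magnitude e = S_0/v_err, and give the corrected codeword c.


S = (3, 10, 3), error at position 1, error magnitude e = 5, c = [11, 7, 12, 6, 8].

Step 1: column multipliers v_i = (∏_{j≠i}(α_i − α_j))^{−1} mod 13.
  i = 1 (α = 12): (12−1)(12−5)(12−8)(12−7) = 11·7·4·5 = 1540 ≡ 6, so v_1 = 6^{−1} = 11 (mod 13).
  i = 2 (α = 1): (1−12)(1−5)(1−8)(1−7) = (−11)·(−4)·(−7)·(−6) = 1848 ≡ 2, so v_2 = 2^{−1} = 7 (mod 13).
  i = 3 (α = 5): (5−12)(5−1)(5−8)(5−7) = (−7)·4·(−3)·(−2) = −168 ≡ 1, so v_3 = 1^{−1} = 1 (mod 13).
  i = 4 (α = 8): (8−12)(8−1)(8−5)(8−7) = (−4)·7·3·1 = −84 ≡ 7, so v_4 = 7^{−1} = 2 (mod 13).
  i = 5 (α = 7): (7−12)(7−1)(7−5)(7−8) = (−5)·6·2·(−1) = 60 ≡ 8, so v_5 = 8^{−1} = 5 (mod 13).
  v = [11, 7, 1, 2, 5].
Step 2: syndromes of r = [3, 7, 12, 6, 8] (all sums mod 13).
  S_0 = Σ v_i r_i = 11·3 + 7·7 + 1·12 + 2·6 + 5·8 = 146 ≡ 3.
  S_1 = Σ v_i α_i r_i = 11·12·3 + 7·1·7 + 1·5·12 + 2·8·6 + 5·7·8 = 881 ≡ 10.
  α_i^2 mod 13 = [1, 1, 12, 12, 10].
  S_2 = Σ v_i α_i^2 r_i = 11·1·3 + 7·1·7 + 1·12·12 + 2·12·6 + 5·10·8 = 770 ≡ 3.
  S = (3, 10, 3) ≠ 0, so r is not a codeword (an error is present).
Step 3: locate the error. For a single error e at position i, S_ℓ = v_i·e·α_i^ℓ, so α_err = S_1/S_0.
  S_0^{−1} = 3^{−1} = 9 (mod 13), so α_err = 10·9 = 90 ≡ 12 = α_1. Error position i = 1.
  Consistency check: S_2/S_1 = 3·4 = 12 ≡ 12 = α_err ✓ (single-error assumption holds).
Step 4: error magnitude e = S_0/v_1 = S_0·∏_{j≠1}(α_1 − α_j) = 3·6 = 18 ≡ 5 (mod 13).
Step 5: correct position 1: c_1 = r_1 − e = 3 − 5 ≡ 11 (mod 13). Hence c = [11, 7, 12, 6, 8].
  Check: interpolating c through the α_i gives m(x) = 9 + 11·x (degree < 2) with m(α_i) = c_i for every i, so c is indeed a codeword.


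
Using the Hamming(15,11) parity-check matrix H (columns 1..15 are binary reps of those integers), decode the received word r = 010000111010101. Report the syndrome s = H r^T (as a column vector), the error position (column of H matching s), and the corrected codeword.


s = (1, 1, 0, 1)^T, error position = 13, corrected codeword c = 010000111010001

Compute s = H r^T mod 2 one row at a time:
  s_1 = 1 + 1 + 0 + 1 + 0 + 1 + 0 + 1 = 5 ≡ 1 (mod 2).
  s_2 = 0 + 0 + 0 + 1 + 0 + 1 + 0 + 1 = 3 ≡ 1 (mod 2).
  s_3 = 1 + 0 + 0 + 1 + 0 + 1 + 0 + 1 = 4 ≡ 0 (mod 2).
  s_4 = 0 + 0 + 0 + 1 + 1 + 1 + 1 + 1 = 5 ≡ 1 (mod 2).
s = (1, 1, 0, 1)^T — this equals column 13 of H (binary 1101), so error is at position 13.
Correct: flip bit 13 of r = 010000111010101 to get c = 010000111010001.


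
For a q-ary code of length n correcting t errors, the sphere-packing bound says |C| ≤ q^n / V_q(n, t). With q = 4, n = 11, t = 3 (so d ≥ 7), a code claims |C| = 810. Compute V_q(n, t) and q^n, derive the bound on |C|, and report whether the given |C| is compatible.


V_q(n, t) = 4984, q^n = 4194304, Hamming bound = 841, |C| = 810 ≤ bound (satisfied).

Step 1: Compute V_q(n, t) = Σ_{j=0}^3 C(n, j) (q−1)^j.
  j = 0: C(11,0)·(3)^0 = 1·1 = 1.
  j = 1: C(11,1)·(3)^1 = 11·3 = 33.
  j = 2: C(11,2)·(3)^2 = 55·9 = 495.
  j = 3: C(11,3)·(3)^3 = 165·27 = 4455.
  V_q(n, t) = 1 + 33 + 495 + 4455 = 4984.
Step 2: q^n = 4^11 = 4194304.
Step 3: Hamming bound ⌊q^n / V_q(n,t)⌋ = ⌊4194304/4984⌋ = 841.
Step 4: Compare |C| = 810 to 841: satisfied.
The claimed |C| lies below the Hamming bound.


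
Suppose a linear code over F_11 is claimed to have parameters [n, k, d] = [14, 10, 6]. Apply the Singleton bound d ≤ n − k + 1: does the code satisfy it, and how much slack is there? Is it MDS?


Singleton RHS = n − k + 1 = 5, slack = -1, bound violated (no such code; not MDS).

Singleton bound: d ≤ n − k + 1.
Here n = 14, k = 10, so n − k + 1 = 5.
Given d = 6, check d ≤ 5: NO.
Slack = (n − k + 1) − d = -1.
The slack is negative: d = 6 exceeds n − k + 1 = 5 by 1, so the Singleton bound is violated and no linear [14, 10, 6]_11 code can exist. In particular it is not MDS (MDS requires d = n − k + 1 exactly).
Description: the claimed parameters are [14, 10, 6]_11; such a code would be impossible (violates the Singleton bound).


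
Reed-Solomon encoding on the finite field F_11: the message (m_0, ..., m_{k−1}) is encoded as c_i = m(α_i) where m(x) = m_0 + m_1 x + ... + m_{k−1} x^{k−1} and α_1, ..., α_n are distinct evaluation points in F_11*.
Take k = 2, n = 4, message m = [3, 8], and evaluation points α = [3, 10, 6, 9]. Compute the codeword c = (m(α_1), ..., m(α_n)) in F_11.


c = [5, 6, 7, 9]

Message polynomial: m(x) = 3 + 8·x (mod 11).
For each evaluation point α_i, compute m(α_i) mod 11:
  α_1 = 3: Horner steps 8 → 5, so m(3) = 5.
  α_2 = 10: Horner steps 8 → 6, so m(10) = 6.
  α_3 = 6: Horner steps 8 → 7, so m(6) = 7.
  α_4 = 9: Horner steps 8 → 9, so m(9) = 9.
Codeword c = [5, 6, 7, 9] ∈ F_11^4.


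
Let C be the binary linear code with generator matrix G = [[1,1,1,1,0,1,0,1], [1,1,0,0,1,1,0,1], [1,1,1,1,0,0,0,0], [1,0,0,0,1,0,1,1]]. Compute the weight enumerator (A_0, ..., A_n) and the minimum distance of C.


Weight distribution: A_0 = 1, A_2 = 1, A_3 = 4, A_4 = 3, A_5 = 4, A_6 = 3. Minimum distance d = 2.

Enumerate all 2^4 = 16 messages m ∈ F_2^4.
For each, compute codeword c = mG in F_2^8, then tally its weight.
  m = 0000 → c = 00000000, weight = 0.
  m = 1000 → c = 11110101, weight = 6.
  m = 0100 → c = 11001101, weight = 5.
  m = 1100 → c = 00111000, weight = 3.
  m = 0010 → c = 11110000, weight = 4.
  m = 1010 → c = 00000101, weight = 2.
  m = 0110 → c = 00111101, weight = 5.
  m = 1110 → c = 11001000, weight = 3.
  m = 0001 → c = 10001011, weight = 4.
  m = 1001 → c = 01111110, weight = 6.
  m = 0101 → c = 01000110, weight = 3.
  m = 1101 → c = 10110011, weight = 5.
  m = 0011 → c = 01111011, weight = 6.
  m = 1011 → c = 10001110, weight = 4.
  m = 0111 → c = 10110110, weight = 5.
  m = 1111 → c = 01000011, weight = 3.
Tally weights:
  weight 0: 1 codewords.
  weight 2: 1 codewords.
  weight 3: 4 codewords.
  weight 4: 3 codewords.
  weight 5: 4 codewords.
  weight 6: 3 codewords.
Minimum distance d = smallest w > 0 with A_w > 0 = 2.
Sanity: Σ A_w = 16 = 2^4 = 16 ✓.


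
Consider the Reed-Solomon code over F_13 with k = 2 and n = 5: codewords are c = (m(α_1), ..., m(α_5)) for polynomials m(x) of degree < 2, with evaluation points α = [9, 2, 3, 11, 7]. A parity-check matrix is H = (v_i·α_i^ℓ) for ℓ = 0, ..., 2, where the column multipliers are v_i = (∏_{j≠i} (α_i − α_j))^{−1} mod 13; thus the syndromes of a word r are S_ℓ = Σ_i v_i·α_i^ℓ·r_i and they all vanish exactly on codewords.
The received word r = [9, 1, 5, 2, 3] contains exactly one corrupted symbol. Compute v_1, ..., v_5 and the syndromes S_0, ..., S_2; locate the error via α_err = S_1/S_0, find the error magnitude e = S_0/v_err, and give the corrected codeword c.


S = (9, 1, 3), error at position 3, error magnitude e = 1, c = [9, 1, 4, 2, 3].

Step 1: column multipliers v_i = (∏_{j≠i}(α_i − α_j))^{−1} mod 13.
  i = 1 (α = 9): (9−2)(9−3)(9−11)(9−7) = 7·6·(−2)·2 = −168 ≡ 1, so v_1 = 1^{−1} = 1 (mod 13).
  i = 2 (α = 2): (2−9)(2−3)(2−11)(2−7) = (−7)·(−1)·(−9)·(−5) = 315 ≡ 3, so v_2 = 3^{−1} = 9 (mod 13).
  i = 3 (α = 3): (3−9)(3−2)(3−11)(3−7) = (−6)·1·(−8)·(−4) = −192 ≡ 3, so v_3 = 3^{−1} = 9 (mod 13).
  i = 4 (α = 11): (11−9)(11−2)(11−3)(11−7) = 2·9·8·4 = 576 ≡ 4, so v_4 = 4^{−1} = 10 (mod 13).
  i = 5 (α = 7): (7−9)(7−2)(7−3)(7−11) = (−2)·5·4·(−4) = 160 ≡ 4, so v_5 = 4^{−1} = 10 (mod 13).
  v = [1, 9, 9, 10, 10].
Step 2: syndromes of r = [9, 1, 5, 2, 3] (all sums mod 13).
  S_0 = Σ v_i r_i = 1·9 + 9·1 + 9·5 + 10·2 + 10·3 = 113 ≡ 9.
  S_1 = Σ v_i α_i r_i = 1·9·9 + 9·2·1 + 9·3·5 + 10·11·2 + 10·7·3 = 664 ≡ 1.
  α_i^2 mod 13 = [3, 4, 9, 4, 10].
  S_2 = Σ v_i α_i^2 r_i = 1·3·9 + 9·4·1 + 9·9·5 + 10·4·2 + 10·10·3 = 848 ≡ 3.
  S = (9, 1, 3) ≠ 0, so r is not a codeword (an error is present).
Step 3: locate the error. For a single error e at position i, S_ℓ = v_i·e·α_i^ℓ, so α_err = S_1/S_0.
  S_0^{−1} = 9^{−1} = 3 (mod 13), so α_err = 1·3 = 3 ≡ 3 = α_3. Error position i = 3.
  Consistency check: S_2/S_1 = 3·1 = 3 ≡ 3 = α_err ✓ (single-error assumption holds).
Step 4: error magnitude e = S_0/v_3 = S_0·∏_{j≠3}(α_3 − α_j) = 9·3 = 27 ≡ 1 (mod 13).
Step 5: correct position 3: c_3 = r_3 − e = 5 − 1 ≡ 4 (mod 13). Hence c = [9, 1, 4, 2, 3].
  Check: interpolating c through the α_i gives m(x) = 8 + 3·x (degree < 2) with m(α_i) = c_i for every i, so c is indeed a codeword.


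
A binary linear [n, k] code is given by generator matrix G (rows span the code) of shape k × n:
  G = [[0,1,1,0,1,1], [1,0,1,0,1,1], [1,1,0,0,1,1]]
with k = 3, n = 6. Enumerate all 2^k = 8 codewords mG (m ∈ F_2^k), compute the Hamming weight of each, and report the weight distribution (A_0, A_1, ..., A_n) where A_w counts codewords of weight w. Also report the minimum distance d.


Weight distribution: A_0 = 1, A_2 = 4, A_4 = 3. Minimum distance d = 2.

Enumerate all 2^3 = 8 messages m ∈ F_2^3.
For each, compute codeword c = mG in F_2^6, then tally its weight.
  m = 000 → c = 000000, weight = 0.
  m = 100 → c = 011011, weight = 4.
  m = 010 → c = 101011, weight = 4.
  m = 110 → c = 110000, weight = 2.
  m = 001 → c = 110011, weight = 4.
  m = 101 → c = 101000, weight = 2.
  m = 011 → c = 011000, weight = 2.
  m = 111 → c = 000011, weight = 2.
Tally weights:
  weight 0: 1 codewords.
  weight 2: 4 codewords.
  weight 4: 3 codewords.
Minimum distance d = smallest w > 0 with A_w > 0 = 2.
Sanity: Σ A_w = 8 = 2^3 = 8 ✓.


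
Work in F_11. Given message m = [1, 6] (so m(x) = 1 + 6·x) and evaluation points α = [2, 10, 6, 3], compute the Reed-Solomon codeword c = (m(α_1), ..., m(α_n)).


c = [2, 6, 4, 8]

Message polynomial: m(x) = 1 + 6·x (mod 11).
For each evaluation point α_i, compute m(α_i) mod 11:
  α_1 = 2: Horner steps 6 → 2, so m(2) = 2.
  α_2 = 10: Horner steps 6 → 6, so m(10) = 6.
  α_3 = 6: Horner steps 6 → 4, so m(6) = 4.
  α_4 = 3: Horner steps 6 → 8, so m(3) = 8.
Codeword c = [2, 6, 4, 8] ∈ F_11^4.


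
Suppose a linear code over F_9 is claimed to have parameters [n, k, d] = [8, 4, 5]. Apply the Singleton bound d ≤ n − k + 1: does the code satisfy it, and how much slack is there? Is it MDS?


Singleton RHS = n − k + 1 = 5, slack = 0, bound satisfied, MDS.

Singleton bound: d ≤ n − k + 1.
Here n = 8, k = 4, so n − k + 1 = 5.
Given d = 5, check d ≤ 5: YES.
Slack = (n − k + 1) − d = 0.
The code is MDS (slack = 0).
Description: the claimed parameters are [8, 4, 5]_9; such a code would be MDS (meets Singleton bound).


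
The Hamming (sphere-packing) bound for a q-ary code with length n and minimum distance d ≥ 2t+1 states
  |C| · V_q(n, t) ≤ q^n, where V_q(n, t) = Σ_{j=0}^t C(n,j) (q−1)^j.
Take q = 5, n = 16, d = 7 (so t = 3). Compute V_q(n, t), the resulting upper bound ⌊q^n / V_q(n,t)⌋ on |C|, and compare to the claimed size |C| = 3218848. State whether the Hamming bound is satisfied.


V_q(n, t) = 37825, q^n = 152587890625, Hamming bound = 4034048, |C| = 3218848 ≤ bound (satisfied).

Step 1: Compute V_q(n, t) = Σ_{j=0}^3 C(n, j) (q−1)^j.
  j = 0: C(16,0)·(4)^0 = 1·1 = 1.
  j = 1: C(16,1)·(4)^1 = 16·4 = 64.
  j = 2: C(16,2)·(4)^2 = 120·16 = 1920.
  j = 3: C(16,3)·(4)^3 = 560·64 = 35840.
  V_q(n, t) = 1 + 64 + 1920 + 35840 = 37825.
Step 2: q^n = 5^16 = 152587890625.
Step 3: Hamming bound ⌊q^n / V_q(n,t)⌋ = ⌊152587890625/37825⌋ = 4034048.
Step 4: Compare |C| = 3218848 to 4034048: satisfied.
The claimed |C| lies below the Hamming bound.


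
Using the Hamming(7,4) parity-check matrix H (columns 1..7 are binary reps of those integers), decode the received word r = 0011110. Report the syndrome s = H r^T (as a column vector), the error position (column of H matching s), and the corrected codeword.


s = (1, 0, 0)^T, error position = 4, corrected codeword c = 0010110

Compute s = H r^T mod 2 one row at a time:
  s_1 = 1 + 1 + 1 + 0 = 3 ≡ 1 (mod 2).
  s_2 = 0 + 1 + 1 + 0 = 2 ≡ 0 (mod 2).
  s_3 = 0 + 1 + 1 + 0 = 2 ≡ 0 (mod 2).
s = (1, 0, 0)^T — this equals column 4 of H (binary 100), so error is at position 4.
Correct: flip bit 4 of r = 0011110 to get c = 0010110.


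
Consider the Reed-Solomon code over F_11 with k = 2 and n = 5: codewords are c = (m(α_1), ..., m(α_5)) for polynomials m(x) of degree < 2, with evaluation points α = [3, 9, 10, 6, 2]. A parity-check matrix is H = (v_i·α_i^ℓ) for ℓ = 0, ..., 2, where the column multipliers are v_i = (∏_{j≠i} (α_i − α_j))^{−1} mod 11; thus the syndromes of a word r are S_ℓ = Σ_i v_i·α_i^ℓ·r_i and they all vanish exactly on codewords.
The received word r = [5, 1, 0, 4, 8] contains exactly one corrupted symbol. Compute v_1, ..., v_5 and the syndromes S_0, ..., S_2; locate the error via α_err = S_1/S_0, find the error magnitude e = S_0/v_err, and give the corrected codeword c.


S = (7, 10, 8), error at position 1, error magnitude e = 9, c = [7, 1, 0, 4, 8].

Step 1: column multipliers v_i = (∏_{j≠i}(α_i − α_j))^{−1} mod 11.
  i = 1 (α = 3): (3−9)(3−10)(3−6)(3−2) = (−6)·(−7)·(−3)·1 = −126 ≡ 6, so v_1 = 6^{−1} = 2 (mod 11).
  i = 2 (α = 9): (9−3)(9−10)(9−6)(9−2) = 6·(−1)·3·7 = −126 ≡ 6, so v_2 = 6^{−1} = 2 (mod 11).
  i = 3 (α = 10): (10−3)(10−9)(10−6)(10−2) = 7·1·4·8 = 224 ≡ 4, so v_3 = 4^{−1} = 3 (mod 11).
  i = 4 (α = 6): (6−3)(6−9)(6−10)(6−2) = 3·(−3)·(−4)·4 = 144 ≡ 1, so v_4 = 1^{−1} = 1 (mod 11).
  i = 5 (α = 2): (2−3)(2−9)(2−10)(2−6) = (−1)·(−7)·(−8)·(−4) = 224 ≡ 4, so v_5 = 4^{−1} = 3 (mod 11).
  v = [2, 2, 3, 1, 3].
Step 2: syndromes of r = [5, 1, 0, 4, 8] (all sums mod 11).
  S_0 = Σ v_i r_i = 2·5 + 2·1 + 3·0 + 1·4 + 3·8 = 40 ≡ 7.
  S_1 = Σ v_i α_i r_i = 2·3·5 + 2·9·1 + 3·10·0 + 1·6·4 + 3·2·8 = 120 ≡ 10.
  α_i^2 mod 11 = [9, 4, 1, 3, 4].
  S_2 = Σ v_i α_i^2 r_i = 2·9·5 + 2·4·1 + 3·1·0 + 1·3·4 + 3·4·8 = 206 ≡ 8.
  S = (7, 10, 8) ≠ 0, so r is not a codeword (an error is present).
Step 3: locate the error. For a single error e at position i, S_ℓ = v_i·e·α_i^ℓ, so α_err = S_1/S_0.
  S_0^{−1} = 7^{−1} = 8 (mod 11), so α_err = 10·8 = 80 ≡ 3 = α_1. Error position i = 1.
  Consistency check: S_2/S_1 = 8·10 = 80 ≡ 3 = α_err ✓ (single-error assumption holds).
Step 4: error magnitude e = S_0/v_1 = S_0·∏_{j≠1}(α_1 − α_j) = 7·6 = 42 ≡ 9 (mod 11).
Step 5: correct position 1: c_1 = r_1 − e = 5 − 9 ≡ 7 (mod 11). Hence c = [7, 1, 0, 4, 8].
  Check: interpolating c through the α_i gives m(x) = 10 + 10·x (degree < 2) with m(α_i) = c_i for every i, so c is indeed a codeword.


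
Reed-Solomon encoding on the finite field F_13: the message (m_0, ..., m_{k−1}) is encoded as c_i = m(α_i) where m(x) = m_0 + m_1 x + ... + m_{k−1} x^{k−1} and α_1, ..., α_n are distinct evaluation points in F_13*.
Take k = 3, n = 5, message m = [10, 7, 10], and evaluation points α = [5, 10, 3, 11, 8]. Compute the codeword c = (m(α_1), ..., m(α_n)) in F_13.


c = [9, 1, 4, 10, 4]

Message polynomial: m(x) = 10 + 7·x + 10·x^2 (mod 13).
For each evaluation point α_i, compute m(α_i) mod 13:
  α_1 = 5: Horner steps 10 → 5 → 9, so m(5) = 9.
  α_2 = 10: Horner steps 10 → 3 → 1, so m(10) = 1.
  α_3 = 3: Horner steps 10 → 11 → 4, so m(3) = 4.
  α_4 = 11: Horner steps 10 → 0 → 10, so m(11) = 10.
  α_5 = 8: Horner steps 10 → 9 → 4, so m(8) = 4.
Codeword c = [9, 1, 4, 10, 4] ∈ F_13^5.
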